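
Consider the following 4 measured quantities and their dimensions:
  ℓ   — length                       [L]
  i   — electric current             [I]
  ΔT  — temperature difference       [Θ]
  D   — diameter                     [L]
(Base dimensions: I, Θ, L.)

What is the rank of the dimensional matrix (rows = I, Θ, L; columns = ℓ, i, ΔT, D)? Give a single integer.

3

Dimensional matrix (I×Θ×L by ℓ×i×ΔT×D):
  I: [ 0  1  0  0]
  Θ: [ 0  0  1  0]
  L: [ 1  0  0  1]
RREF → pivots at {ℓ,i,ΔT} ⇒ r = 3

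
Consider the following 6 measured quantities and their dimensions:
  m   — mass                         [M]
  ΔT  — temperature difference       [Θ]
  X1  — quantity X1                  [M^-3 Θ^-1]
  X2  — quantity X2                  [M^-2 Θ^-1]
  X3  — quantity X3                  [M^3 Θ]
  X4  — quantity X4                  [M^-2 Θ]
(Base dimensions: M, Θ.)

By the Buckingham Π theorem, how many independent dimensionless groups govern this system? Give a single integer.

4

Write exponents as rows M,Θ / cols m,ΔT,X1,X2,X3,X4:
  M: [ 1  0 -3 -2  3 -2]
  Θ: [ 0  1 -1 -1  1  1]
RREF → pivots at {m,ΔT} ⇒ r = 2
6 vars − rank 2 = 4 Π groups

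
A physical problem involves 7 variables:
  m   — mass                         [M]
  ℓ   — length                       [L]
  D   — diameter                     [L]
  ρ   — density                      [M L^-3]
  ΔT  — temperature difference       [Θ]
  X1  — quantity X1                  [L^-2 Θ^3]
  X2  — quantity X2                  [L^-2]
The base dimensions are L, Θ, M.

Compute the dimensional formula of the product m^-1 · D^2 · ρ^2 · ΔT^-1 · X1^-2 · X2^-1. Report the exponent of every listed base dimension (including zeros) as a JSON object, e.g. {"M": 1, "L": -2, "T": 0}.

Dimensional matrix (L×Θ×M by m×ℓ×D×ρ×ΔT×X1×X2):
  L: [ 0  1  1 -3  0 -2 -2]
  Θ: [ 0  0  0  0  1  3  0]
  M: [ 1  0  0  1  0  0  0]
  [L]: (-1)·0+(2)·1+(2)·-3+(-1)·0+(-2)·-2+(-1)·-2 = 2
  [Θ]: (-1)·0+(2)·0+(2)·0+(-1)·1+(-2)·3+(-1)·0 = -7
  [M]: (-1)·1+(2)·0+(2)·1+(-1)·0+(-2)·0+(-1)·0 = 1
⇒ L^2 Θ^-7 M

{"L": 2, "Θ": -7, "M": 1}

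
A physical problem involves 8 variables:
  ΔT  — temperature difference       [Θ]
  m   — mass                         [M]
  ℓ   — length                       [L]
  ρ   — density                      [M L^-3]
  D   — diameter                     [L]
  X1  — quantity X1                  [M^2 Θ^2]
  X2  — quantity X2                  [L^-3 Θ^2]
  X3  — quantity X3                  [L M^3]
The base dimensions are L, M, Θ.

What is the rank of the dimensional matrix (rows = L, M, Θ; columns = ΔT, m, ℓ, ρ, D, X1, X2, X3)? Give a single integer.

Write exponents as rows L,M,Θ / cols ΔT,m,ℓ,ρ,D,X1,X2,X3:
  L: [ 0  0  1 -3  1  0 -3  1]
  M: [ 0  1  0  1  0  2  0  3]
  Θ: [ 1  0  0  0  0  2  2  0]
Echelon form has 3 nonzero rows (pivots: ΔT,m,ℓ)

3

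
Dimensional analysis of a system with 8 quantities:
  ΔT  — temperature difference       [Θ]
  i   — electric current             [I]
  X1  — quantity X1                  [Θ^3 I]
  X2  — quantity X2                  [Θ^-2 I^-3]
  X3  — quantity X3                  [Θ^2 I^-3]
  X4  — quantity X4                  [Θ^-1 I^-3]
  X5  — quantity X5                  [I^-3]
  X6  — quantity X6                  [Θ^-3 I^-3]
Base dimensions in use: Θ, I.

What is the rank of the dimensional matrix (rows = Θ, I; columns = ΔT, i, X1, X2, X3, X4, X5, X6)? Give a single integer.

2

Exponent matrix [Θ,I] × [ΔT,i,X1,X2,X3,X4,X5,X6]:
  Θ: [ 1  0  3 -2  2 -1  0 -3]
  I: [ 0  1  1 -3 -3 -3 -3 -3]
RREF → pivots at {ΔT,i} ⇒ r = 2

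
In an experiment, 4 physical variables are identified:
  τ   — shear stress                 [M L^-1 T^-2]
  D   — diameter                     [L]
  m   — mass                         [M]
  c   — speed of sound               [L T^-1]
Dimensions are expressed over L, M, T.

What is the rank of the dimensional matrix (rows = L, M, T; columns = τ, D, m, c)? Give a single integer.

3

Exponent matrix [L,M,T] × [τ,D,m,c]:
  L: [-1  1  0  1]
  M: [ 1  0  1  0]
  T: [-2  0  0 -1]
Echelon form has 3 nonzero rows (pivots: τ,D,m)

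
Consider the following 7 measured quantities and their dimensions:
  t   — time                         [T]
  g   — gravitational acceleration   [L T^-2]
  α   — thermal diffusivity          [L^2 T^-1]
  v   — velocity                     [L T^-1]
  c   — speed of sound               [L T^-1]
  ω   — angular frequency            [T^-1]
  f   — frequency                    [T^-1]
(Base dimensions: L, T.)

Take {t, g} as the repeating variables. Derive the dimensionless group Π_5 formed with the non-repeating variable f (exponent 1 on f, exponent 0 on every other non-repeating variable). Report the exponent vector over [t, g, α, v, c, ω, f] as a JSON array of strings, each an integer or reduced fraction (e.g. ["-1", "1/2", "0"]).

Exponent matrix [L,T] × [t,g,α,v,c,ω,f]:
  L: [ 0  1  2  1  1  0  0]
  T: [ 1 -2 -1 -1 -1 -1 -1]
RREF → pivots at {t,g} ⇒ r = 2
Pivot set = {t,g}, free = {α,v,c,ω,f}
RREF:
  r0: [   1    0    3    1    1   -1   -1]
  r1: [   0    1    2    1    1    0    0]
Fix exponent of f at 1, α at 0, v at 0, c at 0, ω at 0; solve each RREF row for its pivot's exponent:
  r0: exp(t) + (-1)·1 = 0 ⇒ exp(t) = 1
  r1: exp(g) + (0)·1 = 0 ⇒ exp(g) = 0
Π_5 = t · f

["1", "0", "0", "0", "0", "0", "1"]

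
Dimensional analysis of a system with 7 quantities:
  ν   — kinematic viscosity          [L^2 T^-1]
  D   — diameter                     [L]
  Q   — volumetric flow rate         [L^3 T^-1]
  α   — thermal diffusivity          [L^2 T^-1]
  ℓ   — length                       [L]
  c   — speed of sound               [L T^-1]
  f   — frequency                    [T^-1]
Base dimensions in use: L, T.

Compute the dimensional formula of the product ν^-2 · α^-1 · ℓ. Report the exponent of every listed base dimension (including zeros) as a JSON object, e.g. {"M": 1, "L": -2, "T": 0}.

{"L": -5, "T": 3}

Exponent matrix [L,T] × [ν,D,Q,α,ℓ,c,f]:
  L: [ 2  1  3  2  1  1  0]
  T: [-1  0 -1 -1  0 -1 -1]
  [L]: (-2)·2+(-1)·2+(1)·1 = -5
  [T]: (-2)·-1+(-1)·-1+(1)·0 = 3
⇒ L^-5 T^3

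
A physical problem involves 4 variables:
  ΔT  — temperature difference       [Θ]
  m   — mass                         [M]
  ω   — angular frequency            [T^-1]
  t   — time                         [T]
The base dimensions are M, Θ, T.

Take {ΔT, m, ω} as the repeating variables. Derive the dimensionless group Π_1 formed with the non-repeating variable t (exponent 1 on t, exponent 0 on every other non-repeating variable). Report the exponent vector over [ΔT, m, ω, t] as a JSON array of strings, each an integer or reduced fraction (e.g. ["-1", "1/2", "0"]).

["0", "0", "1", "1"]

Exponent matrix [M,Θ,T] × [ΔT,m,ω,t]:
  M: [ 0  1  0  0]
  Θ: [ 1  0  0  0]
  T: [ 0  0 -1  1]
Row reduction gives pivot columns ΔT,m,ω; rank = 3
Pivot set = {ΔT,m,ω}, free = {t}
RREF:
  r0: [   1    0    0    0]
  r1: [   0    1    0    0]
  r2: [   0    0    1   -1]
Fix exponent of t at 1; solve each RREF row for its pivot's exponent:
  r0: exp(ΔT) + (0)·1 = 0 ⇒ exp(ΔT) = 0
  r1: exp(m) + (0)·1 = 0 ⇒ exp(m) = 0
  r2: exp(ω) + (-1)·1 = 0 ⇒ exp(ω) = 1
Π_1 = ω · t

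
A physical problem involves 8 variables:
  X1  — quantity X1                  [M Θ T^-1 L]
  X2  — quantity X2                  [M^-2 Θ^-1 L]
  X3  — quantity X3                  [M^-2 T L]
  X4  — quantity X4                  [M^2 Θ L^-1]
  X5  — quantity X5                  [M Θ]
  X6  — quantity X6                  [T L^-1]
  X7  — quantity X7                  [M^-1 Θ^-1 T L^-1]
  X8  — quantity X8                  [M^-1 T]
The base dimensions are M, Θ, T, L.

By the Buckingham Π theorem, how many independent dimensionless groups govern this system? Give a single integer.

5

Write exponents as rows M,Θ,T,L / cols X1,X2,X3,X4,X5,X6,X7,X8:
  M: [ 1 -2 -2  2  1  0 -1 -1]
  Θ: [ 1 -1  0  1  1  0 -1  0]
  T: [-1  0  1  0  0  1  1  1]
  L: [ 1  1  1 -1  0 -1 -1  0]
Echelon form has 3 nonzero rows (pivots: X1,X2,X3)
n=8, r=3 ⇒ 5 dimensionless groups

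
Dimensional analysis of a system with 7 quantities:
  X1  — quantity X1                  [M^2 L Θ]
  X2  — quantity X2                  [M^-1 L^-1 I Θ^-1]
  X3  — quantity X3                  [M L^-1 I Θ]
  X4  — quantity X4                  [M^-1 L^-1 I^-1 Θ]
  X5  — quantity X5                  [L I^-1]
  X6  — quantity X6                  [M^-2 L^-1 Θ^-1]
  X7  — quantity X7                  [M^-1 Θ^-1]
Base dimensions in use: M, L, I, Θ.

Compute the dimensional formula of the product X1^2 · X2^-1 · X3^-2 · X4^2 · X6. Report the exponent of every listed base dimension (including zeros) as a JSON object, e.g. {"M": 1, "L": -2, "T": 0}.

Exponent matrix [M,L,I,Θ] × [X1,X2,X3,X4,X5,X6,X7]:
  M: [ 2 -1  1 -1  0 -2 -1]
  L: [ 1 -1 -1 -1  1 -1  0]
  I: [ 0  1  1 -1 -1  0  0]
  Θ: [ 1 -1  1  1  0 -1 -1]
  [M]: (2)·2+(-1)·-1+(-2)·1+(2)·-1+(1)·-2 = -1
  [L]: (2)·1+(-1)·-1+(-2)·-1+(2)·-1+(1)·-1 = 2
  [I]: (2)·0+(-1)·1+(-2)·1+(2)·-1+(1)·0 = -5
  [Θ]: (2)·1+(-1)·-1+(-2)·1+(2)·1+(1)·-1 = 2
⇒ M^-1 L^2 I^-5 Θ^2

{"M": -1, "L": 2, "I": -5, "Θ": 2}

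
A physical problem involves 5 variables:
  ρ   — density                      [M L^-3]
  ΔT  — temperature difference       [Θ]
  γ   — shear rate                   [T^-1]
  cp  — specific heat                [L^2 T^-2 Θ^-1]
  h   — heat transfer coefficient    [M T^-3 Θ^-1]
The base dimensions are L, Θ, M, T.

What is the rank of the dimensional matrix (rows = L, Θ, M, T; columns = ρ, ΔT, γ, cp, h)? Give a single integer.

4

Exponent matrix [L,Θ,M,T] × [ρ,ΔT,γ,cp,h]:
  L: [-3  0  0  2  0]
  Θ: [ 0  1  0 -1 -1]
  M: [ 1  0  0  0  1]
  T: [ 0  0 -1 -2 -3]
Echelon form has 4 nonzero rows (pivots: ρ,ΔT,γ,cp)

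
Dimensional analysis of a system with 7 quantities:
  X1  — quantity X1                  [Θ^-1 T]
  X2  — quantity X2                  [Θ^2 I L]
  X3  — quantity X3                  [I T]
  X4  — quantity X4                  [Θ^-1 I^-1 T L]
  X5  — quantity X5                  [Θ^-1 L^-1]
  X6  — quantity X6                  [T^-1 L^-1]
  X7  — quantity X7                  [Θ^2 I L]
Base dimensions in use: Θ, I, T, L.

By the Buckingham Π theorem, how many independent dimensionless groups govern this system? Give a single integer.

4

Exponent matrix [Θ,I,T,L] × [X1,X2,X3,X4,X5,X6,X7]:
  Θ: [-1  2  0 -1 -1  0  2]
  I: [ 0  1  1 -1  0  0  1]
  T: [ 1  0  1  1  0 -1  0]
  L: [ 0  1  0  1 -1 -1  1]
Row reduction gives pivot columns X1,X2,X3; rank = 3
Π count = n − r = 7 − 3 = 4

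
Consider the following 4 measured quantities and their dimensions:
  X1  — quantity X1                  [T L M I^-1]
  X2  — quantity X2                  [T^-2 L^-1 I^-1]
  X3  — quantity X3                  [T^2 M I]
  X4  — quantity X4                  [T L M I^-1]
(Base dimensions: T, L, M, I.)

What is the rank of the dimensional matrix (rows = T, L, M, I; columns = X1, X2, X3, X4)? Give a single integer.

3

Exponent matrix [T,L,M,I] × [X1,X2,X3,X4]:
  T: [ 1 -2  2  1]
  L: [ 1 -1  0  1]
  M: [ 1  0  1  1]
  I: [-1 -1  1 -1]
Row reduction gives pivot columns X1,X2,X3; rank = 3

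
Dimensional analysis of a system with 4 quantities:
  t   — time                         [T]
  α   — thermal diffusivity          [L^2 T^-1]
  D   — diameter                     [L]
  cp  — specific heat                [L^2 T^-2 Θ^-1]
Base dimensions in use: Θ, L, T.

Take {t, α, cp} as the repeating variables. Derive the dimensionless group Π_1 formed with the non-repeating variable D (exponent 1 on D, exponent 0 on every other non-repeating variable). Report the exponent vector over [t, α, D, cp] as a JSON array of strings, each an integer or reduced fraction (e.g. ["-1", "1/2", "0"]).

["-1/2", "-1/2", "1", "0"]

Write exponents as rows Θ,L,T / cols t,α,D,cp:
  Θ: [ 0  0  0 -1]
  L: [ 0  2  1  2]
  T: [ 1 -1  0 -2]
Row reduction gives pivot columns t,α,cp; rank = 3
Pivot set = {t,α,cp}, free = {D}
RREF:
  r0: [   1    0  1/2    0]
  r1: [   0    1  1/2    0]
  r2: [   0    0    0    1]
Fix exponent of D at 1; solve each RREF row for its pivot's exponent:
  r0: exp(t) + (1/2)·1 = 0 ⇒ exp(t) = -1/2
  r1: exp(α) + (1/2)·1 = 0 ⇒ exp(α) = -1/2
  r2: exp(cp) + (0)·1 = 0 ⇒ exp(cp) = 0
Π_1 = t^(-1/2) · α^(-1/2) · D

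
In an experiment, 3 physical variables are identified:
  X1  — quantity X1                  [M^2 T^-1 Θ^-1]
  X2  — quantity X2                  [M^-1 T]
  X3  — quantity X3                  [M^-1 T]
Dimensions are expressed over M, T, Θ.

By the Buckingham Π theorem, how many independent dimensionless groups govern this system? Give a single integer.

1

Exponent matrix [M,T,Θ] × [X1,X2,X3]:
  M: [ 2 -1 -1]
  T: [-1  1  1]
  Θ: [-1  0  0]
Echelon form has 2 nonzero rows (pivots: X1,X2)
Π count = n − r = 3 − 2 = 1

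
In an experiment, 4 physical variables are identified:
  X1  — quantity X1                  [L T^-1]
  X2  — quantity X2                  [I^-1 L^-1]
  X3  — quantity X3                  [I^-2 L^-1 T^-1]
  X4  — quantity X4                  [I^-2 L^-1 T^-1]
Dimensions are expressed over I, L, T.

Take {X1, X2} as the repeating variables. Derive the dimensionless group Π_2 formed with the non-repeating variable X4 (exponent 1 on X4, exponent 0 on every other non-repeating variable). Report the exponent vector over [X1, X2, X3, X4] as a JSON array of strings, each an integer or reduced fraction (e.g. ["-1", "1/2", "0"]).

Exponent matrix [I,L,T] × [X1,X2,X3,X4]:
  I: [ 0 -1 -2 -2]
  L: [ 1 -1 -1 -1]
  T: [-1  0 -1 -1]
Row reduction gives pivot columns X1,X2; rank = 2
Pivot set = {X1,X2}, free = {X3,X4}
RREF:
  r0: [   1    0    1    1]
  r1: [   0    1    2    2]
  r2: [   0    0    0    0]
Fix exponent of X4 at 1, X3 at 0; solve each RREF row for its pivot's exponent:
  r0: exp(X1) + (1)·1 = 0 ⇒ exp(X1) = -1
  r1: exp(X2) + (2)·1 = 0 ⇒ exp(X2) = -2
Π_2 = X1^-1 · X2^-2 · X4

["-1", "-2", "0", "1"]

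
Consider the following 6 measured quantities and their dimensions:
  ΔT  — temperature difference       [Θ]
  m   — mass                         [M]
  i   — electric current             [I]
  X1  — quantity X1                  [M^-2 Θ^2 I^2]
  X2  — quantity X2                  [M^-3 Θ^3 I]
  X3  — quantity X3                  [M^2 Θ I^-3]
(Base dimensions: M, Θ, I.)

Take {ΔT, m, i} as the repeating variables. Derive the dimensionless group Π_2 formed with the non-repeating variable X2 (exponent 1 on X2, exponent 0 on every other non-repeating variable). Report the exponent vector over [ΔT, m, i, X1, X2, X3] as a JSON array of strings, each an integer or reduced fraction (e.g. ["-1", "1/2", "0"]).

Exponent matrix [M,Θ,I] × [ΔT,m,i,X1,X2,X3]:
  M: [ 0  1  0 -2 -3  2]
  Θ: [ 1  0  0  2  3  1]
  I: [ 0  0  1  2  1 -3]
Echelon form has 3 nonzero rows (pivots: ΔT,m,i)
Repeat: ΔT,m,i; free: X1,X2,X3
RREF:
  r0: [   1    0    0    2    3    1]
  r1: [   0    1    0   -2   -3    2]
  r2: [   0    0    1    2    1   -3]
Fix exponent of X2 at 1, X1 at 0, X3 at 0; solve each RREF row for its pivot's exponent:
  r0: exp(ΔT) + (3)·1 = 0 ⇒ exp(ΔT) = -3
  r1: exp(m) + (-3)·1 = 0 ⇒ exp(m) = 3
  r2: exp(i) + (1)·1 = 0 ⇒ exp(i) = -1
Π_2 = ΔT^-3 · m^3 · i^-1 · X2

["-3", "3", "-1", "0", "1", "0"]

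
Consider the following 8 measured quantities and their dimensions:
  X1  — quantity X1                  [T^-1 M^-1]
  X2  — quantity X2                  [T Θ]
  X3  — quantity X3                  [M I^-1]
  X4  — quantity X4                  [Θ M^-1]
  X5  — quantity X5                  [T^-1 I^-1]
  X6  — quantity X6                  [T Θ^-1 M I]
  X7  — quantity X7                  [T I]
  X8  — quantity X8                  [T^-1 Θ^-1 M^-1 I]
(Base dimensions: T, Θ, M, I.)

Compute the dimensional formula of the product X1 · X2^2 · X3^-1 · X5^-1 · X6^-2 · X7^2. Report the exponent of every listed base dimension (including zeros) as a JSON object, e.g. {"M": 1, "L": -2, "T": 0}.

Dimensional matrix (T×Θ×M×I by X1×X2×X3×X4×X5×X6×X7×X8):
  T: [-1  1  0  0 -1  1  1 -1]
  Θ: [ 0  1  0  1  0 -1  0 -1]
  M: [-1  0  1 -1  0  1  0 -1]
  I: [ 0  0 -1  0 -1  1  1  1]
  [T]: (1)·-1+(2)·1+(-1)·0+(-1)·-1+(-2)·1+(2)·1 = 2
  [Θ]: (1)·0+(2)·1+(-1)·0+(-1)·0+(-2)·-1+(2)·0 = 4
  [M]: (1)·-1+(2)·0+(-1)·1+(-1)·0+(-2)·1+(2)·0 = -4
  [I]: (1)·0+(2)·0+(-1)·-1+(-1)·-1+(-2)·1+(2)·1 = 2
⇒ T^2 Θ^4 M^-4 I^2

{"T": 2, "Θ": 4, "M": -4, "I": 2}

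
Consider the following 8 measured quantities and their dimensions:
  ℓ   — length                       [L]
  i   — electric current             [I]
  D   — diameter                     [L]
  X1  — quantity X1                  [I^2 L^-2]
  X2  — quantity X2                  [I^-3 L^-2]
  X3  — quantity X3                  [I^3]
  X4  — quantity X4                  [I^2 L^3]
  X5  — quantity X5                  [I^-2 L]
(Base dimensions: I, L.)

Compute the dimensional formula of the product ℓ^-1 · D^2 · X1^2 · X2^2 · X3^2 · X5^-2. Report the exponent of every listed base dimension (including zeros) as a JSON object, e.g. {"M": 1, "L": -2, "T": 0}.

{"I": 8, "L": -9}

Exponent matrix [I,L] × [ℓ,i,D,X1,X2,X3,X4,X5]:
  I: [ 0  1  0  2 -3  3  2 -2]
  L: [ 1  0  1 -2 -2  0  3  1]
  [I]: (-1)·0+(2)·0+(2)·2+(2)·-3+(2)·3+(-2)·-2 = 8
  [L]: (-1)·1+(2)·1+(2)·-2+(2)·-2+(2)·0+(-2)·1 = -9
⇒ I^8 L^-9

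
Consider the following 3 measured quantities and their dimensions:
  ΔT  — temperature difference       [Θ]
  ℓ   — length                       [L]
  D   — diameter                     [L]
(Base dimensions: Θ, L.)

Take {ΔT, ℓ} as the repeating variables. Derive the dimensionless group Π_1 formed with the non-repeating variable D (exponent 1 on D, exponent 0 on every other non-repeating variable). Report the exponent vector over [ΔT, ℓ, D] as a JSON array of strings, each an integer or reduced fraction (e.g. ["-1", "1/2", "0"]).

["0", "-1", "1"]

Dimensional matrix (Θ×L by ΔT×ℓ×D):
  Θ: [ 1  0  0]
  L: [ 0  1  1]
Echelon form has 2 nonzero rows (pivots: ΔT,ℓ)
Repeat: ΔT,ℓ; free: D
RREF:
  r0: [   1    0    0]
  r1: [   0    1    1]
Fix exponent of D at 1; solve each RREF row for its pivot's exponent:
  r0: exp(ΔT) + (0)·1 = 0 ⇒ exp(ΔT) = 0
  r1: exp(ℓ) + (1)·1 = 0 ⇒ exp(ℓ) = -1
Π_1 = ℓ^-1 · D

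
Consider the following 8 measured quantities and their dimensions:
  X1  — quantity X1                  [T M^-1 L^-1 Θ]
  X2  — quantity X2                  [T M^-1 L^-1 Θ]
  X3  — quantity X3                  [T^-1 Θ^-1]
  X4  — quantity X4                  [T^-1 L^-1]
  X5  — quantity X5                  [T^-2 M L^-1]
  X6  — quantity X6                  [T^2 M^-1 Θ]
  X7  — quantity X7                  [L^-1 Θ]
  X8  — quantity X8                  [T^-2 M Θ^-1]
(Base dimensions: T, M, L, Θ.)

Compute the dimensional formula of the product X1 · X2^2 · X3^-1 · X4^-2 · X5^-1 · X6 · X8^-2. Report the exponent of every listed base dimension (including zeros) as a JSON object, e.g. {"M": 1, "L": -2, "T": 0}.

Exponent matrix [T,M,L,Θ] × [X1,X2,X3,X4,X5,X6,X7,X8]:
  T: [ 1  1 -1 -1 -2  2  0 -2]
  M: [-1 -1  0  0  1 -1  0  1]
  L: [-1 -1  0 -1 -1  0 -1  0]
  Θ: [ 1  1 -1  0  0  1  1 -1]
  [T]: (1)·1+(2)·1+(-1)·-1+(-2)·-1+(-1)·-2+(1)·2+(-2)·-2 = 14
  [M]: (1)·-1+(2)·-1+(-1)·0+(-2)·0+(-1)·1+(1)·-1+(-2)·1 = -7
  [L]: (1)·-1+(2)·-1+(-1)·0+(-2)·-1+(-1)·-1+(1)·0+(-2)·0 = 0
  [Θ]: (1)·1+(2)·1+(-1)·-1+(-2)·0+(-1)·0+(1)·1+(-2)·-1 = 7
⇒ T^14 M^-7 Θ^7

{"T": 14, "M": -7, "L": 0, "Θ": 7}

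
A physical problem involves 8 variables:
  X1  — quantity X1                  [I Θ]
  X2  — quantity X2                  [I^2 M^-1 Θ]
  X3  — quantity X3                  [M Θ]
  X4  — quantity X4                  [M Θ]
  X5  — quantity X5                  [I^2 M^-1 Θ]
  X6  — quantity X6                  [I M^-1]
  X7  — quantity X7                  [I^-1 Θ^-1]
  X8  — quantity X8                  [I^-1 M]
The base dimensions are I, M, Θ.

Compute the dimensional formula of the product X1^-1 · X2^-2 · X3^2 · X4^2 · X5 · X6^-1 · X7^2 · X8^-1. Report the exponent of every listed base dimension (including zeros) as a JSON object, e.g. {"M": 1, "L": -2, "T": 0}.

{"I": -5, "M": 5, "Θ": 0}

Exponent matrix [I,M,Θ] × [X1,X2,X3,X4,X5,X6,X7,X8]:
  I: [ 1  2  0  0  2  1 -1 -1]
  M: [ 0 -1  1  1 -1 -1  0  1]
  Θ: [ 1  1  1  1  1  0 -1  0]
  [I]: (-1)·1+(-2)·2+(2)·0+(2)·0+(1)·2+(-1)·1+(2)·-1+(-1)·-1 = -5
  [M]: (-1)·0+(-2)·-1+(2)·1+(2)·1+(1)·-1+(-1)·-1+(2)·0+(-1)·1 = 5
  [Θ]: (-1)·1+(-2)·1+(2)·1+(2)·1+(1)·1+(-1)·0+(2)·-1+(-1)·0 = 0
⇒ I^-5 M^5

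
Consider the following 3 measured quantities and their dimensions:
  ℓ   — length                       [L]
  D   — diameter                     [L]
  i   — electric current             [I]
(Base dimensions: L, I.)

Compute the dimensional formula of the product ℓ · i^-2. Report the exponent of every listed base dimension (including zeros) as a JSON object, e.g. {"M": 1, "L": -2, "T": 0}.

{"L": 1, "I": -2}

Dimensional matrix (L×I by ℓ×D×i):
  L: [ 1  1  0]
  I: [ 0  0  1]
  [L]: (1)·1+(-2)·0 = 1
  [I]: (1)·0+(-2)·1 = -2
⇒ L I^-2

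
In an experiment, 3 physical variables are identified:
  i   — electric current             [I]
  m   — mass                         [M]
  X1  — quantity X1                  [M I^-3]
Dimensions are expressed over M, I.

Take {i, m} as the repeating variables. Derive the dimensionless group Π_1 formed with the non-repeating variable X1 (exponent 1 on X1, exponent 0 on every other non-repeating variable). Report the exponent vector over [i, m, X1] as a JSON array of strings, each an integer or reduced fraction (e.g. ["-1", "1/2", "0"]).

["3", "-1", "1"]

Write exponents as rows M,I / cols i,m,X1:
  M: [ 0  1  1]
  I: [ 1  0 -3]
Echelon form has 2 nonzero rows (pivots: i,m)
Pivot set = {i,m}, free = {X1}
RREF:
  r0: [   1    0   -3]
  r1: [   0    1    1]
Fix exponent of X1 at 1; solve each RREF row for its pivot's exponent:
  r0: exp(i) + (-3)·1 = 0 ⇒ exp(i) = 3
  r1: exp(m) + (1)·1 = 0 ⇒ exp(m) = -1
Π_1 = i^3 · m^-1 · X1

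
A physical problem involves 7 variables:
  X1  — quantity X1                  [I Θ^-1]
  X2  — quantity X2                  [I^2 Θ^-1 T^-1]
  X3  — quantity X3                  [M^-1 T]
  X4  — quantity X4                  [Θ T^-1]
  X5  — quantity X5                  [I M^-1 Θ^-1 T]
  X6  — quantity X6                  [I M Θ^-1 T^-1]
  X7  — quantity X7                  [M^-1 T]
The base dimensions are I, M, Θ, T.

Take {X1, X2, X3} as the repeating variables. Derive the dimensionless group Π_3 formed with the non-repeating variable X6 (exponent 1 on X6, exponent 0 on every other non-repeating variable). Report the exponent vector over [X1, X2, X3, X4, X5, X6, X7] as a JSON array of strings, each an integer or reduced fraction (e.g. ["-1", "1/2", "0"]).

["-1", "0", "1", "0", "0", "1", "0"]

Exponent matrix [I,M,Θ,T] × [X1,X2,X3,X4,X5,X6,X7]:
  I: [ 1  2  0  0  1  1  0]
  M: [ 0  0 -1  0 -1  1 -1]
  Θ: [-1 -1  0  1 -1 -1  0]
  T: [ 0 -1  1 -1  1 -1  1]
RREF → pivots at {X1,X2,X3} ⇒ r = 3
Pivot set = {X1,X2,X3}, free = {X4,X5,X6,X7}
RREF:
  r0: [   1    0    0   -2    1    1    0]
  r1: [   0    1    0    1    0    0    0]
  r2: [   0    0    1    0    1   -1    1]
  r3: [   0    0    0    0    0    0    0]
Fix exponent of X6 at 1, X4 at 0, X5 at 0, X7 at 0; solve each RREF row for its pivot's exponent:
  r0: exp(X1) + (1)·1 = 0 ⇒ exp(X1) = -1
  r1: exp(X2) + (0)·1 = 0 ⇒ exp(X2) = 0
  r2: exp(X3) + (-1)·1 = 0 ⇒ exp(X3) = 1
Π_3 = X1^-1 · X3 · X6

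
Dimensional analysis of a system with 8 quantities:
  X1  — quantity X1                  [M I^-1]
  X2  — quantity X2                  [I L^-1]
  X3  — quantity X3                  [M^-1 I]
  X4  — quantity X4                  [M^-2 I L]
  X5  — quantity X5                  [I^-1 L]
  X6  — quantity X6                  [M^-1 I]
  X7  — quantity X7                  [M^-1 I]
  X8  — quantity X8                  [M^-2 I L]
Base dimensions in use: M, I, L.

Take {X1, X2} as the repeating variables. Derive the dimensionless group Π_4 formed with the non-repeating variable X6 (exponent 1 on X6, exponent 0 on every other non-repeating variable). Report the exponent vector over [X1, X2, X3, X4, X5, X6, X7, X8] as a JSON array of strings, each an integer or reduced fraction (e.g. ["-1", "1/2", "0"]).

Exponent matrix [M,I,L] × [X1,X2,X3,X4,X5,X6,X7,X8]:
  M: [ 1  0 -1 -2  0 -1 -1 -2]
  I: [-1  1  1  1 -1  1  1  1]
  L: [ 0 -1  0  1  1  0  0  1]
RREF → pivots at {X1,X2} ⇒ r = 2
Pivot set = {X1,X2}, free = {X3,X4,X5,X6,X7,X8}
RREF:
  r0: [   1    0   -1   -2    0   -1   -1   -2]
  r1: [   0    1    0   -1   -1    0    0   -1]
  r2: [   0    0    0    0    0    0    0    0]
Fix exponent of X6 at 1, X3 at 0, X4 at 0, X5 at 0, X7 at 0, X8 at 0; solve each RREF row for its pivot's exponent:
  r0: exp(X1) + (-1)·1 = 0 ⇒ exp(X1) = 1
  r1: exp(X2) + (0)·1 = 0 ⇒ exp(X2) = 0
Π_4 = X1 · X6

["1", "0", "0", "0", "0", "1", "0", "0"]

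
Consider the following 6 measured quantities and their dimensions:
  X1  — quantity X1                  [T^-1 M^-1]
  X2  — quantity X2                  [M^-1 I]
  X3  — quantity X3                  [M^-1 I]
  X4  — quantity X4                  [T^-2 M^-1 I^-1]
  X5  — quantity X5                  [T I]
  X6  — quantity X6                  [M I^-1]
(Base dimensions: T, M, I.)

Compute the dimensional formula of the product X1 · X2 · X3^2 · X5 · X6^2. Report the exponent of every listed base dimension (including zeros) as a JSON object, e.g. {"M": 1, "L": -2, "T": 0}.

Dimensional matrix (T×M×I by X1×X2×X3×X4×X5×X6):
  T: [-1  0  0 -2  1  0]
  M: [-1 -1 -1 -1  0  1]
  I: [ 0  1  1 -1  1 -1]
  [T]: (1)·-1+(1)·0+(2)·0+(1)·1+(2)·0 = 0
  [M]: (1)·-1+(1)·-1+(2)·-1+(1)·0+(2)·1 = -2
  [I]: (1)·0+(1)·1+(2)·1+(1)·1+(2)·-1 = 2
⇒ M^-2 I^2

{"T": 0, "M": -2, "I": 2}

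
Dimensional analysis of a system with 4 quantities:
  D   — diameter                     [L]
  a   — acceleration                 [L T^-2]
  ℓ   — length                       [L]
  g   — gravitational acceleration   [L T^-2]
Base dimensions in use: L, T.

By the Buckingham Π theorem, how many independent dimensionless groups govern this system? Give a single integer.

2

Dimensional matrix (L×T by D×a×ℓ×g):
  L: [ 1  1  1  1]
  T: [ 0 -2  0 -2]
Row reduction gives pivot columns D,a; rank = 2
Π count = n − r = 4 − 2 = 2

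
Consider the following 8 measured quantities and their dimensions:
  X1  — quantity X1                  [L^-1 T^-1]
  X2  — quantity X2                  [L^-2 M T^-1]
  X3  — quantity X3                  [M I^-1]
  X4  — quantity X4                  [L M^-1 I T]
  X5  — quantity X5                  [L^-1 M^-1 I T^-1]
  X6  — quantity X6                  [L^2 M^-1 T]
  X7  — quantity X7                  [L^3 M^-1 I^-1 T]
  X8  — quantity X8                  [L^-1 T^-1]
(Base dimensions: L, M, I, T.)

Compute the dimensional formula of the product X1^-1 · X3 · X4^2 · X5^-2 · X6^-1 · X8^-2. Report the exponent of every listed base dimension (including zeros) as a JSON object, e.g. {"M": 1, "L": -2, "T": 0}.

{"L": 5, "M": 2, "I": -1, "T": 6}

Dimensional matrix (L×M×I×T by X1×X2×X3×X4×X5×X6×X7×X8):
  L: [-1 -2  0  1 -1  2  3 -1]
  M: [ 0  1  1 -1 -1 -1 -1  0]
  I: [ 0  0 -1  1  1  0 -1  0]
  T: [-1 -1  0  1 -1  1  1 -1]
  [L]: (-1)·-1+(1)·0+(2)·1+(-2)·-1+(-1)·2+(-2)·-1 = 5
  [M]: (-1)·0+(1)·1+(2)·-1+(-2)·-1+(-1)·-1+(-2)·0 = 2
  [I]: (-1)·0+(1)·-1+(2)·1+(-2)·1+(-1)·0+(-2)·0 = -1
  [T]: (-1)·-1+(1)·0+(2)·1+(-2)·-1+(-1)·1+(-2)·-1 = 6
⇒ L^5 M^2 I^-1 T^6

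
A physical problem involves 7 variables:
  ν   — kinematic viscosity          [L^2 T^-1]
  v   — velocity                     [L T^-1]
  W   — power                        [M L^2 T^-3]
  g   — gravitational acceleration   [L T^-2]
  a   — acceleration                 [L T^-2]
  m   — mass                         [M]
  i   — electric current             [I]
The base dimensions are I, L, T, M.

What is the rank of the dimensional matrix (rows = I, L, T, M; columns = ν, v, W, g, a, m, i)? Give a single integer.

4

Dimensional matrix (I×L×T×M by ν×v×W×g×a×m×i):
  I: [ 0  0  0  0  0  0  1]
  L: [ 2  1  2  1  1  0  0]
  T: [-1 -1 -3 -2 -2  0  0]
  M: [ 0  0  1  0  0  1  0]
Row reduction gives pivot columns ν,v,W,i; rank = 4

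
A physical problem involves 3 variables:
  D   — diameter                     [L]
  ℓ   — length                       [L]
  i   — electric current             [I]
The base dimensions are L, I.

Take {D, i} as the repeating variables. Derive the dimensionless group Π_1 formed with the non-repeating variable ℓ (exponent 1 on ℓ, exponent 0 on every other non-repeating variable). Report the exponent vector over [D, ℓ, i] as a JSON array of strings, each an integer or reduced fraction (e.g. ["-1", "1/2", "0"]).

Dimensional matrix (L×I by D×ℓ×i):
  L: [ 1  1  0]
  I: [ 0  0  1]
Row reduction gives pivot columns D,i; rank = 2
Repeat: D,i; free: ℓ
RREF:
  r0: [   1    1    0]
  r1: [   0    0    1]
Fix exponent of ℓ at 1; solve each RREF row for its pivot's exponent:
  r0: exp(D) + (1)·1 = 0 ⇒ exp(D) = -1
  r1: exp(i) + (0)·1 = 0 ⇒ exp(i) = 0
Π_1 = D^-1 · ℓ

["-1", "1", "0"]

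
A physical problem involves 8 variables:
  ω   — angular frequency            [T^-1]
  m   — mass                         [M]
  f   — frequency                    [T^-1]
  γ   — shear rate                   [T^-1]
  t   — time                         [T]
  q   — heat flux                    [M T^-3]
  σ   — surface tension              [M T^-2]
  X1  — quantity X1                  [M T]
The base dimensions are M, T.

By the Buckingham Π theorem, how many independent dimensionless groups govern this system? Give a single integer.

Write exponents as rows M,T / cols ω,m,f,γ,t,q,σ,X1:
  M: [ 0  1  0  0  0  1  1  1]
  T: [-1  0 -1 -1  1 -3 -2  1]
Row reduction gives pivot columns ω,m; rank = 2
n=8, r=2 ⇒ 6 dimensionless groups

6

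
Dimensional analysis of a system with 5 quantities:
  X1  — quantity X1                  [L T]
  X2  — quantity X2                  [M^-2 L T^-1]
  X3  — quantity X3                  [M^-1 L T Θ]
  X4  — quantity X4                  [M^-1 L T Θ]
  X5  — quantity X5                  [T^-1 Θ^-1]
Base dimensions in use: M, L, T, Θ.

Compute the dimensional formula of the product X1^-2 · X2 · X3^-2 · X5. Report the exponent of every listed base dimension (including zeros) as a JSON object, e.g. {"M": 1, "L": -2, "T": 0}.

Exponent matrix [M,L,T,Θ] × [X1,X2,X3,X4,X5]:
  M: [ 0 -2 -1 -1  0]
  L: [ 1  1  1  1  0]
  T: [ 1 -1  1  1 -1]
  Θ: [ 0  0  1  1 -1]
  [M]: (-2)·0+(1)·-2+(-2)·-1+(1)·0 = 0
  [L]: (-2)·1+(1)·1+(-2)·1+(1)·0 = -3
  [T]: (-2)·1+(1)·-1+(-2)·1+(1)·-1 = -6
  [Θ]: (-2)·0+(1)·0+(-2)·1+(1)·-1 = -3
⇒ L^-3 T^-6 Θ^-3

{"M": 0, "L": -3, "T": -6, "Θ": -3}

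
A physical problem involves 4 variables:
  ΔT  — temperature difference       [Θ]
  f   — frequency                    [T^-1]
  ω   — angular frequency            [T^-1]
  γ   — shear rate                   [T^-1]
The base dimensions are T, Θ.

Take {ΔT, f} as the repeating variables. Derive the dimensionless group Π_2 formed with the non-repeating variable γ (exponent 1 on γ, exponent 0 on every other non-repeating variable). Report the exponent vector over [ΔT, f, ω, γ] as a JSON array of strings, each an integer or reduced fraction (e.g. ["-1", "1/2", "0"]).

["0", "-1", "0", "1"]

Exponent matrix [T,Θ] × [ΔT,f,ω,γ]:
  T: [ 0 -1 -1 -1]
  Θ: [ 1  0  0  0]
RREF → pivots at {ΔT,f} ⇒ r = 2
Repeat: ΔT,f; free: ω,γ
RREF:
  r0: [   1    0    0    0]
  r1: [   0    1    1    1]
Fix exponent of γ at 1, ω at 0; solve each RREF row for its pivot's exponent:
  r0: exp(ΔT) + (0)·1 = 0 ⇒ exp(ΔT) = 0
  r1: exp(f) + (1)·1 = 0 ⇒ exp(f) = -1
Π_2 = f^-1 · γ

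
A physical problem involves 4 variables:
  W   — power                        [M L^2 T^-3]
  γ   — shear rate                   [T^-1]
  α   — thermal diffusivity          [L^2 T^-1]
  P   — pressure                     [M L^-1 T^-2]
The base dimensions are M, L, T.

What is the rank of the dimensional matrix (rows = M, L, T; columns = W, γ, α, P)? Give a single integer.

Exponent matrix [M,L,T] × [W,γ,α,P]:
  M: [ 1  0  0  1]
  L: [ 2  0  2 -1]
  T: [-3 -1 -1 -2]
RREF → pivots at {W,γ,α} ⇒ r = 3

3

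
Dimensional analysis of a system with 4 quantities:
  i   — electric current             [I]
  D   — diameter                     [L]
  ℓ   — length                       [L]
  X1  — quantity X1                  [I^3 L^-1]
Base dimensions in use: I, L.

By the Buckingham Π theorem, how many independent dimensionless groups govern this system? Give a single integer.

2

Dimensional matrix (I×L by i×D×ℓ×X1):
  I: [ 1  0  0  3]
  L: [ 0  1  1 -1]
RREF → pivots at {i,D} ⇒ r = 2
Π count = n − r = 4 − 2 = 2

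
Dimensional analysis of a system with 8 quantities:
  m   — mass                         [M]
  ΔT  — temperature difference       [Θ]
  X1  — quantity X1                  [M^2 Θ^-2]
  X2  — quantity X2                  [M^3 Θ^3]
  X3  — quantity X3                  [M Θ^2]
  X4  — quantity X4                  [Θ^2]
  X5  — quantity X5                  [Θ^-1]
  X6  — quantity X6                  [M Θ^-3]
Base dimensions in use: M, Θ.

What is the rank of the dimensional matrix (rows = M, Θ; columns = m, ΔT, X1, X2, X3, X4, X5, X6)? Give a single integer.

Exponent matrix [M,Θ] × [m,ΔT,X1,X2,X3,X4,X5,X6]:
  M: [ 1  0  2  3  1  0  0  1]
  Θ: [ 0  1 -2  3  2  2 -1 -3]
Echelon form has 2 nonzero rows (pivots: m,ΔT)

2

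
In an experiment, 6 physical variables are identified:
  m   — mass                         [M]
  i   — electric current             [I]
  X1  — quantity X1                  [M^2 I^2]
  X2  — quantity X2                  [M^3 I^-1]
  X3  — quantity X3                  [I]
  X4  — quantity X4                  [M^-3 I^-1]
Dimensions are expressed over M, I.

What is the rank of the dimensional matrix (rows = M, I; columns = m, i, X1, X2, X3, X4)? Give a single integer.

2

Dimensional matrix (M×I by m×i×X1×X2×X3×X4):
  M: [ 1  0  2  3  0 -3]
  I: [ 0  1  2 -1  1 -1]
Echelon form has 2 nonzero rows (pivots: m,i)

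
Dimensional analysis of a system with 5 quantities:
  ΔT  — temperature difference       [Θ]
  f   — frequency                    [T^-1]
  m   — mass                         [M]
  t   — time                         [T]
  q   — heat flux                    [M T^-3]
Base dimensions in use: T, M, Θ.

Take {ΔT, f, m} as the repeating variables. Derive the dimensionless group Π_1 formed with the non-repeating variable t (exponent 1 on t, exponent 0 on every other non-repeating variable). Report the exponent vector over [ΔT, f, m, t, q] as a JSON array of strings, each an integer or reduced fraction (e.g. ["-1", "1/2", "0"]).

["0", "1", "0", "1", "0"]

Dimensional matrix (T×M×Θ by ΔT×f×m×t×q):
  T: [ 0 -1  0  1 -3]
  M: [ 0  0  1  0  1]
  Θ: [ 1  0  0  0  0]
RREF → pivots at {ΔT,f,m} ⇒ r = 3
Pivot set = {ΔT,f,m}, free = {t,q}
RREF:
  r0: [   1    0    0    0    0]
  r1: [   0    1    0   -1    3]
  r2: [   0    0    1    0    1]
Fix exponent of t at 1, q at 0; solve each RREF row for its pivot's exponent:
  r0: exp(ΔT) + (0)·1 = 0 ⇒ exp(ΔT) = 0
  r1: exp(f) + (-1)·1 = 0 ⇒ exp(f) = 1
  r2: exp(m) + (0)·1 = 0 ⇒ exp(m) = 0
Π_1 = f · t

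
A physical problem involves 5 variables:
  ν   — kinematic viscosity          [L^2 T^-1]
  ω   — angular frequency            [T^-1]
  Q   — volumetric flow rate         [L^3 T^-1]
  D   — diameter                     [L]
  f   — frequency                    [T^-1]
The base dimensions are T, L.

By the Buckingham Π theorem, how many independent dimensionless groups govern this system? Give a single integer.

Write exponents as rows T,L / cols ν,ω,Q,D,f:
  T: [-1 -1 -1  0 -1]
  L: [ 2  0  3  1  0]
Echelon form has 2 nonzero rows (pivots: ν,ω)
Π count = n − r = 5 − 2 = 3

3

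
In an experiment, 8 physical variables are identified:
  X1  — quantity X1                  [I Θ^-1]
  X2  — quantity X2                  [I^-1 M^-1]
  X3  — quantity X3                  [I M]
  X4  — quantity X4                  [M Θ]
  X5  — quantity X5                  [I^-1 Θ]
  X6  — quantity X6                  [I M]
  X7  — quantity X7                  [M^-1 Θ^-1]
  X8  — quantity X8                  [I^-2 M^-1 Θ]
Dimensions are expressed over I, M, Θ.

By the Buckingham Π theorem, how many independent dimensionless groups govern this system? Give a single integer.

6

Exponent matrix [I,M,Θ] × [X1,X2,X3,X4,X5,X6,X7,X8]:
  I: [ 1 -1  1  0 -1  1  0 -2]
  M: [ 0 -1  1  1  0  1 -1 -1]
  Θ: [-1  0  0  1  1  0 -1  1]
Echelon form has 2 nonzero rows (pivots: X1,X2)
n=8, r=2 ⇒ 6 dimensionless groups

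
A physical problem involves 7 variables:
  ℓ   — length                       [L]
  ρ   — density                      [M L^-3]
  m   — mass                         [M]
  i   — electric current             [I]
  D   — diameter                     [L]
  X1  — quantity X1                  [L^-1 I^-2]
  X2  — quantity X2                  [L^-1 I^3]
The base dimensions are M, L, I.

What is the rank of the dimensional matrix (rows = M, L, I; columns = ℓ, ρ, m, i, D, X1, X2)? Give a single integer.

3

Write exponents as rows M,L,I / cols ℓ,ρ,m,i,D,X1,X2:
  M: [ 0  1  1  0  0  0  0]
  L: [ 1 -3  0  0  1 -1 -1]
  I: [ 0  0  0  1  0 -2  3]
RREF → pivots at {ℓ,ρ,i} ⇒ r = 3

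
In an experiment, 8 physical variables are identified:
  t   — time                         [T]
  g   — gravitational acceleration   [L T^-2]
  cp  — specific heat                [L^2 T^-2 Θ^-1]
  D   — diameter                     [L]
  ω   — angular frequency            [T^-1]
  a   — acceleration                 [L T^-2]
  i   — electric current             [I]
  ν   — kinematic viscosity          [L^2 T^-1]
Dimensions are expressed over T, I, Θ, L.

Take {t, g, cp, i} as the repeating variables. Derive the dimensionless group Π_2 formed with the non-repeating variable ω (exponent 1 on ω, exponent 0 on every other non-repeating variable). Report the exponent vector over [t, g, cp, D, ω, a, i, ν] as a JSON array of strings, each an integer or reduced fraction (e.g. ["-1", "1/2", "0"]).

["1", "0", "0", "0", "1", "0", "0", "0"]

Exponent matrix [T,I,Θ,L] × [t,g,cp,D,ω,a,i,ν]:
  T: [ 1 -2 -2  0 -1 -2  0 -1]
  I: [ 0  0  0  0  0  0  1  0]
  Θ: [ 0  0 -1  0  0  0  0  0]
  L: [ 0  1  2  1  0  1  0  2]
RREF → pivots at {t,g,cp,i} ⇒ r = 4
Pivot set = {t,g,cp,i}, free = {D,ω,a,ν}
RREF:
  r0: [   1    0    0    2   -1    0    0    3]
  r1: [   0    1    0    1    0    1    0    2]
  r2: [   0    0    1    0    0    0    0    0]
  r3: [   0    0    0    0    0    0    1    0]
Fix exponent of ω at 1, D at 0, a at 0, ν at 0; solve each RREF row for its pivot's exponent:
  r0: exp(t) + (-1)·1 = 0 ⇒ exp(t) = 1
  r1: exp(g) + (0)·1 = 0 ⇒ exp(g) = 0
  r2: exp(cp) + (0)·1 = 0 ⇒ exp(cp) = 0
  r3: exp(i) + (0)·1 = 0 ⇒ exp(i) = 0
Π_2 = t · ω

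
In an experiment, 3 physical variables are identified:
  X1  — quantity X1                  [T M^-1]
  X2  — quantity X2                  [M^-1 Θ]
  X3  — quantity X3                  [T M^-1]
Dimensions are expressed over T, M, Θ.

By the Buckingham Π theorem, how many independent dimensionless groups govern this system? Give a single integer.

Dimensional matrix (T×M×Θ by X1×X2×X3):
  T: [ 1  0  1]
  M: [-1 -1 -1]
  Θ: [ 0  1  0]
Row reduction gives pivot columns X1,X2; rank = 2
n=3, r=2 ⇒ 1 dimensionless group

1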